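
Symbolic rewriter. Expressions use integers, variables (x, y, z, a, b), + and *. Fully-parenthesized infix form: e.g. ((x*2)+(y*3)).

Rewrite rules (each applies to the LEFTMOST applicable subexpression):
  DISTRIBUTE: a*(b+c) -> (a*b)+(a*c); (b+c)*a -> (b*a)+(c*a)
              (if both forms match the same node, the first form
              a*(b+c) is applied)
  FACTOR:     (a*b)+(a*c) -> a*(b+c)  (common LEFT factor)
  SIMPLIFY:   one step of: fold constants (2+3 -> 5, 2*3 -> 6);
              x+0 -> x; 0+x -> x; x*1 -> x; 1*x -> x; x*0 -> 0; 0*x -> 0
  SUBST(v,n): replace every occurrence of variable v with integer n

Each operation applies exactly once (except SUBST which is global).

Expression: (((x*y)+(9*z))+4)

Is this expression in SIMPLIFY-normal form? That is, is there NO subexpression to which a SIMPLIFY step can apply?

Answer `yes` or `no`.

Answer: yes

Derivation:
Expression: (((x*y)+(9*z))+4)
Scanning for simplifiable subexpressions (pre-order)...
  at root: (((x*y)+(9*z))+4) (not simplifiable)
  at L: ((x*y)+(9*z)) (not simplifiable)
  at LL: (x*y) (not simplifiable)
  at LR: (9*z) (not simplifiable)
Result: no simplifiable subexpression found -> normal form.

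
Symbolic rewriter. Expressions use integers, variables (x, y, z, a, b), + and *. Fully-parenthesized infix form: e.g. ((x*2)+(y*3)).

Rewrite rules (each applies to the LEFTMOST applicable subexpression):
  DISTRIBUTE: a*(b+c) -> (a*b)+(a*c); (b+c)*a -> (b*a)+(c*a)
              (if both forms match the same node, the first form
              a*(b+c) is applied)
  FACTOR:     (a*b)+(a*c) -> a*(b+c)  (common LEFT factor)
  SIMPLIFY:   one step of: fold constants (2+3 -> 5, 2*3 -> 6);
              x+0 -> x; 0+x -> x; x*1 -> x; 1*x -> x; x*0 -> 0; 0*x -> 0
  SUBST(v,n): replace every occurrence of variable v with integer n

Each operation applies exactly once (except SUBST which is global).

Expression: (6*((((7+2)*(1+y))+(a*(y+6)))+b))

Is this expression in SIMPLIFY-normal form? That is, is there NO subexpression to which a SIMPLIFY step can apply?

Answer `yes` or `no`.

Expression: (6*((((7+2)*(1+y))+(a*(y+6)))+b))
Scanning for simplifiable subexpressions (pre-order)...
  at root: (6*((((7+2)*(1+y))+(a*(y+6)))+b)) (not simplifiable)
  at R: ((((7+2)*(1+y))+(a*(y+6)))+b) (not simplifiable)
  at RL: (((7+2)*(1+y))+(a*(y+6))) (not simplifiable)
  at RLL: ((7+2)*(1+y)) (not simplifiable)
  at RLLL: (7+2) (SIMPLIFIABLE)
  at RLLR: (1+y) (not simplifiable)
  at RLR: (a*(y+6)) (not simplifiable)
  at RLRR: (y+6) (not simplifiable)
Found simplifiable subexpr at path RLLL: (7+2)
One SIMPLIFY step would give: (6*(((9*(1+y))+(a*(y+6)))+b))
-> NOT in normal form.

Answer: no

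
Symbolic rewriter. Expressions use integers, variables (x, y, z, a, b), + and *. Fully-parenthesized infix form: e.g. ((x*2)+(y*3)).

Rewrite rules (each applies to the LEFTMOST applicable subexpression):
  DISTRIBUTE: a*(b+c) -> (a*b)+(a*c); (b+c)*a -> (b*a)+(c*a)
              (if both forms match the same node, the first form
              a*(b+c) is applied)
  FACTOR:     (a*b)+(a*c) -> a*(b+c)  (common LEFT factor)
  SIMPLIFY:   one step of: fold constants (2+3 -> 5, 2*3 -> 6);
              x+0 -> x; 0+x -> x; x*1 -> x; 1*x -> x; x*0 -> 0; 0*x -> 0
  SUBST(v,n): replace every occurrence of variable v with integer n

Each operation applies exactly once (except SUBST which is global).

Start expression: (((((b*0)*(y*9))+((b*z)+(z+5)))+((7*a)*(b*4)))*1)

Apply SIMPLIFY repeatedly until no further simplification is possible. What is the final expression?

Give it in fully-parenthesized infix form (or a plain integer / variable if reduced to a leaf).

Start: (((((b*0)*(y*9))+((b*z)+(z+5)))+((7*a)*(b*4)))*1)
Step 1: at root: (((((b*0)*(y*9))+((b*z)+(z+5)))+((7*a)*(b*4)))*1) -> ((((b*0)*(y*9))+((b*z)+(z+5)))+((7*a)*(b*4))); overall: (((((b*0)*(y*9))+((b*z)+(z+5)))+((7*a)*(b*4)))*1) -> ((((b*0)*(y*9))+((b*z)+(z+5)))+((7*a)*(b*4)))
Step 2: at LLL: (b*0) -> 0; overall: ((((b*0)*(y*9))+((b*z)+(z+5)))+((7*a)*(b*4))) -> (((0*(y*9))+((b*z)+(z+5)))+((7*a)*(b*4)))
Step 3: at LL: (0*(y*9)) -> 0; overall: (((0*(y*9))+((b*z)+(z+5)))+((7*a)*(b*4))) -> ((0+((b*z)+(z+5)))+((7*a)*(b*4)))
Step 4: at L: (0+((b*z)+(z+5))) -> ((b*z)+(z+5)); overall: ((0+((b*z)+(z+5)))+((7*a)*(b*4))) -> (((b*z)+(z+5))+((7*a)*(b*4)))
Fixed point: (((b*z)+(z+5))+((7*a)*(b*4)))

Answer: (((b*z)+(z+5))+((7*a)*(b*4)))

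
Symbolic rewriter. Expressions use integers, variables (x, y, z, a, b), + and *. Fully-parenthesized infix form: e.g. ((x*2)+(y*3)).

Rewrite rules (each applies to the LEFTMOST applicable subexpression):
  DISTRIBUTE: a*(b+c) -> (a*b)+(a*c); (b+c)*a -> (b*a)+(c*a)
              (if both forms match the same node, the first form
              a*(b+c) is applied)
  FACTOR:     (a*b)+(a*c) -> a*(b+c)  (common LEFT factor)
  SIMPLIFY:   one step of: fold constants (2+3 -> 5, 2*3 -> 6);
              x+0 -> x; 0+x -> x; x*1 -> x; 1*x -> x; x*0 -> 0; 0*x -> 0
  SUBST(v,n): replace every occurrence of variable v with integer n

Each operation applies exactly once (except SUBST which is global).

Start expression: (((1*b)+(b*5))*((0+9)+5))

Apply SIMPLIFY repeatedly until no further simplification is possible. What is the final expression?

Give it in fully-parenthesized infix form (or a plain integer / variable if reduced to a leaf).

Start: (((1*b)+(b*5))*((0+9)+5))
Step 1: at LL: (1*b) -> b; overall: (((1*b)+(b*5))*((0+9)+5)) -> ((b+(b*5))*((0+9)+5))
Step 2: at RL: (0+9) -> 9; overall: ((b+(b*5))*((0+9)+5)) -> ((b+(b*5))*(9+5))
Step 3: at R: (9+5) -> 14; overall: ((b+(b*5))*(9+5)) -> ((b+(b*5))*14)
Fixed point: ((b+(b*5))*14)

Answer: ((b+(b*5))*14)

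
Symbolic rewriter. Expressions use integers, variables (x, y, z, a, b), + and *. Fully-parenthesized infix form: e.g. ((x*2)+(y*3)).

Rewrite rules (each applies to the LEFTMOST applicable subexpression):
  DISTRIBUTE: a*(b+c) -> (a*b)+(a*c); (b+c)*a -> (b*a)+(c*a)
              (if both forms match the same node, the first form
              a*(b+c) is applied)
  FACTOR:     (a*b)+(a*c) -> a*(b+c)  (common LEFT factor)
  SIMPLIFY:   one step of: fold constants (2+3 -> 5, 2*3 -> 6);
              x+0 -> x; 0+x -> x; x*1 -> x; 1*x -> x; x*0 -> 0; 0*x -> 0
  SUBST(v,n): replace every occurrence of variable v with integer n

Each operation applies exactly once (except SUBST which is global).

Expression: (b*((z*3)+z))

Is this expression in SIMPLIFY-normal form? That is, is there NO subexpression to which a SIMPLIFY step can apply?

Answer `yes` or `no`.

Expression: (b*((z*3)+z))
Scanning for simplifiable subexpressions (pre-order)...
  at root: (b*((z*3)+z)) (not simplifiable)
  at R: ((z*3)+z) (not simplifiable)
  at RL: (z*3) (not simplifiable)
Result: no simplifiable subexpression found -> normal form.

Answer: yes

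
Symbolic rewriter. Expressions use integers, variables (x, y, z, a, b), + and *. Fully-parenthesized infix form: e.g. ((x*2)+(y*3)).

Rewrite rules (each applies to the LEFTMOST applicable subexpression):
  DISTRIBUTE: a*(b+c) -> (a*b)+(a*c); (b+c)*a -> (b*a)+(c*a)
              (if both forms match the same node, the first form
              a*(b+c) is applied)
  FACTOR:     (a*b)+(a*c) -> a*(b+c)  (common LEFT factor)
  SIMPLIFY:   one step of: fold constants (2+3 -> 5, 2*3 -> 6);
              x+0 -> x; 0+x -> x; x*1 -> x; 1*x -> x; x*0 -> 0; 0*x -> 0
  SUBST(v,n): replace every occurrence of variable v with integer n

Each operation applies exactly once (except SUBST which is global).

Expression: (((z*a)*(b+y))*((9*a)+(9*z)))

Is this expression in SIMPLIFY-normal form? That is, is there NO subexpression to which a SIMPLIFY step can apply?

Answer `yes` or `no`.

Answer: yes

Derivation:
Expression: (((z*a)*(b+y))*((9*a)+(9*z)))
Scanning for simplifiable subexpressions (pre-order)...
  at root: (((z*a)*(b+y))*((9*a)+(9*z))) (not simplifiable)
  at L: ((z*a)*(b+y)) (not simplifiable)
  at LL: (z*a) (not simplifiable)
  at LR: (b+y) (not simplifiable)
  at R: ((9*a)+(9*z)) (not simplifiable)
  at RL: (9*a) (not simplifiable)
  at RR: (9*z) (not simplifiable)
Result: no simplifiable subexpression found -> normal form.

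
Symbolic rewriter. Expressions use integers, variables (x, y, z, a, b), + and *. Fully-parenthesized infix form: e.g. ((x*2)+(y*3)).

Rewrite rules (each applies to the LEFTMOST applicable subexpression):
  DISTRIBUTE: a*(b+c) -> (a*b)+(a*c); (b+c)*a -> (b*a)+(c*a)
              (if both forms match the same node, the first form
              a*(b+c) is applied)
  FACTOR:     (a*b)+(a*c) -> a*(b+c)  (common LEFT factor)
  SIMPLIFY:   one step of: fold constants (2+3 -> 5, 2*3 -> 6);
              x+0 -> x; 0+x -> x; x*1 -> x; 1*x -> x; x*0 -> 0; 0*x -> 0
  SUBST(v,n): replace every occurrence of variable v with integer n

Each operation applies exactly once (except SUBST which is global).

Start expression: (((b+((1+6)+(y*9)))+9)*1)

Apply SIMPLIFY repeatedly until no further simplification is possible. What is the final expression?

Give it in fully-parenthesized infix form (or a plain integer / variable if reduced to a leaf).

Answer: ((b+(7+(y*9)))+9)

Derivation:
Start: (((b+((1+6)+(y*9)))+9)*1)
Step 1: at root: (((b+((1+6)+(y*9)))+9)*1) -> ((b+((1+6)+(y*9)))+9); overall: (((b+((1+6)+(y*9)))+9)*1) -> ((b+((1+6)+(y*9)))+9)
Step 2: at LRL: (1+6) -> 7; overall: ((b+((1+6)+(y*9)))+9) -> ((b+(7+(y*9)))+9)
Fixed point: ((b+(7+(y*9)))+9)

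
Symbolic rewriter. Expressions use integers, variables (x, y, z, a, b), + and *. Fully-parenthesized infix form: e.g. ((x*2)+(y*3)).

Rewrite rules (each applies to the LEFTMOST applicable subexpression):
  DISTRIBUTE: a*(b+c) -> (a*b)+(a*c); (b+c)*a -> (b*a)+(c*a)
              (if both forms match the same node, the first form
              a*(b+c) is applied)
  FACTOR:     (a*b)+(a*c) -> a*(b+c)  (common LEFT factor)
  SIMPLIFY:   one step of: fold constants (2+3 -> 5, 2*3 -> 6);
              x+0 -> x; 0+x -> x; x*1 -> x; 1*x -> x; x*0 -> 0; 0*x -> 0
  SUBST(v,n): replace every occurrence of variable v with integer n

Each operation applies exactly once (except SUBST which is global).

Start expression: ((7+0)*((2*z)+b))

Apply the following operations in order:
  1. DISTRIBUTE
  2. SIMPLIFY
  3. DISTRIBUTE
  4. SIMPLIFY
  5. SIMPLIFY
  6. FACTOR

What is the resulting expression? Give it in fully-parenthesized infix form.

Answer: (7*((2*z)+b))

Derivation:
Start: ((7+0)*((2*z)+b))
Apply DISTRIBUTE at root (target: ((7+0)*((2*z)+b))): ((7+0)*((2*z)+b)) -> (((7+0)*(2*z))+((7+0)*b))
Apply SIMPLIFY at LL (target: (7+0)): (((7+0)*(2*z))+((7+0)*b)) -> ((7*(2*z))+((7+0)*b))
Apply DISTRIBUTE at R (target: ((7+0)*b)): ((7*(2*z))+((7+0)*b)) -> ((7*(2*z))+((7*b)+(0*b)))
Apply SIMPLIFY at RR (target: (0*b)): ((7*(2*z))+((7*b)+(0*b))) -> ((7*(2*z))+((7*b)+0))
Apply SIMPLIFY at R (target: ((7*b)+0)): ((7*(2*z))+((7*b)+0)) -> ((7*(2*z))+(7*b))
Apply FACTOR at root (target: ((7*(2*z))+(7*b))): ((7*(2*z))+(7*b)) -> (7*((2*z)+b))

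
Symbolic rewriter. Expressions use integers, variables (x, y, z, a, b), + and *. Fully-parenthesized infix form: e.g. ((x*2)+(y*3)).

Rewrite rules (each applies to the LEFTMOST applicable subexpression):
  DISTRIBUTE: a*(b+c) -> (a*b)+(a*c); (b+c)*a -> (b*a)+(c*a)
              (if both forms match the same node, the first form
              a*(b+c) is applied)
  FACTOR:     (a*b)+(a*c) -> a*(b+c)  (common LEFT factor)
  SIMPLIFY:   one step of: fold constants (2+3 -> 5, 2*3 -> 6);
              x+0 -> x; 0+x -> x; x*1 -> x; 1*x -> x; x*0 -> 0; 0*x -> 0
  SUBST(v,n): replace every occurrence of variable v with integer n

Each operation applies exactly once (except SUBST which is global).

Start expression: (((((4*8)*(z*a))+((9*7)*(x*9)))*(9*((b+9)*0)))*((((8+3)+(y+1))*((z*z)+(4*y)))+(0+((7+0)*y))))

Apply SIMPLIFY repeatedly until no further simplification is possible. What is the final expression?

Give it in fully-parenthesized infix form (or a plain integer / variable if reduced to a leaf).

Answer: 0

Derivation:
Start: (((((4*8)*(z*a))+((9*7)*(x*9)))*(9*((b+9)*0)))*((((8+3)+(y+1))*((z*z)+(4*y)))+(0+((7+0)*y))))
Step 1: at LLLL: (4*8) -> 32; overall: (((((4*8)*(z*a))+((9*7)*(x*9)))*(9*((b+9)*0)))*((((8+3)+(y+1))*((z*z)+(4*y)))+(0+((7+0)*y)))) -> ((((32*(z*a))+((9*7)*(x*9)))*(9*((b+9)*0)))*((((8+3)+(y+1))*((z*z)+(4*y)))+(0+((7+0)*y))))
Step 2: at LLRL: (9*7) -> 63; overall: ((((32*(z*a))+((9*7)*(x*9)))*(9*((b+9)*0)))*((((8+3)+(y+1))*((z*z)+(4*y)))+(0+((7+0)*y)))) -> ((((32*(z*a))+(63*(x*9)))*(9*((b+9)*0)))*((((8+3)+(y+1))*((z*z)+(4*y)))+(0+((7+0)*y))))
Step 3: at LRR: ((b+9)*0) -> 0; overall: ((((32*(z*a))+(63*(x*9)))*(9*((b+9)*0)))*((((8+3)+(y+1))*((z*z)+(4*y)))+(0+((7+0)*y)))) -> ((((32*(z*a))+(63*(x*9)))*(9*0))*((((8+3)+(y+1))*((z*z)+(4*y)))+(0+((7+0)*y))))
Step 4: at LR: (9*0) -> 0; overall: ((((32*(z*a))+(63*(x*9)))*(9*0))*((((8+3)+(y+1))*((z*z)+(4*y)))+(0+((7+0)*y)))) -> ((((32*(z*a))+(63*(x*9)))*0)*((((8+3)+(y+1))*((z*z)+(4*y)))+(0+((7+0)*y))))
Step 5: at L: (((32*(z*a))+(63*(x*9)))*0) -> 0; overall: ((((32*(z*a))+(63*(x*9)))*0)*((((8+3)+(y+1))*((z*z)+(4*y)))+(0+((7+0)*y)))) -> (0*((((8+3)+(y+1))*((z*z)+(4*y)))+(0+((7+0)*y))))
Step 6: at root: (0*((((8+3)+(y+1))*((z*z)+(4*y)))+(0+((7+0)*y)))) -> 0; overall: (0*((((8+3)+(y+1))*((z*z)+(4*y)))+(0+((7+0)*y)))) -> 0
Fixed point: 0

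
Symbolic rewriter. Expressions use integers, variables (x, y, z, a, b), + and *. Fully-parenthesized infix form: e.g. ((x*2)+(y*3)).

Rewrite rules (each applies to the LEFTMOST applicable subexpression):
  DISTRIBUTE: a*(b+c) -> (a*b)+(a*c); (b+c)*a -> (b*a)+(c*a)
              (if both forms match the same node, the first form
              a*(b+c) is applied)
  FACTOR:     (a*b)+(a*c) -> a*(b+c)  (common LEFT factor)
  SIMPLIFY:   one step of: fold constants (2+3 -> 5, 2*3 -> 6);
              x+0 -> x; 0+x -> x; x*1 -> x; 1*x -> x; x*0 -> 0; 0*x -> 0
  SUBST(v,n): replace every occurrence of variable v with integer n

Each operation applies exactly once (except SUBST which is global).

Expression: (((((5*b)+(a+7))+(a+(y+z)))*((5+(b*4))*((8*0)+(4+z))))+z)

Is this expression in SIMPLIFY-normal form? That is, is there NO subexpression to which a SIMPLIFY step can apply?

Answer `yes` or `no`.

Answer: no

Derivation:
Expression: (((((5*b)+(a+7))+(a+(y+z)))*((5+(b*4))*((8*0)+(4+z))))+z)
Scanning for simplifiable subexpressions (pre-order)...
  at root: (((((5*b)+(a+7))+(a+(y+z)))*((5+(b*4))*((8*0)+(4+z))))+z) (not simplifiable)
  at L: ((((5*b)+(a+7))+(a+(y+z)))*((5+(b*4))*((8*0)+(4+z)))) (not simplifiable)
  at LL: (((5*b)+(a+7))+(a+(y+z))) (not simplifiable)
  at LLL: ((5*b)+(a+7)) (not simplifiable)
  at LLLL: (5*b) (not simplifiable)
  at LLLR: (a+7) (not simplifiable)
  at LLR: (a+(y+z)) (not simplifiable)
  at LLRR: (y+z) (not simplifiable)
  at LR: ((5+(b*4))*((8*0)+(4+z))) (not simplifiable)
  at LRL: (5+(b*4)) (not simplifiable)
  at LRLR: (b*4) (not simplifiable)
  at LRR: ((8*0)+(4+z)) (not simplifiable)
  at LRRL: (8*0) (SIMPLIFIABLE)
  at LRRR: (4+z) (not simplifiable)
Found simplifiable subexpr at path LRRL: (8*0)
One SIMPLIFY step would give: (((((5*b)+(a+7))+(a+(y+z)))*((5+(b*4))*(0+(4+z))))+z)
-> NOT in normal form.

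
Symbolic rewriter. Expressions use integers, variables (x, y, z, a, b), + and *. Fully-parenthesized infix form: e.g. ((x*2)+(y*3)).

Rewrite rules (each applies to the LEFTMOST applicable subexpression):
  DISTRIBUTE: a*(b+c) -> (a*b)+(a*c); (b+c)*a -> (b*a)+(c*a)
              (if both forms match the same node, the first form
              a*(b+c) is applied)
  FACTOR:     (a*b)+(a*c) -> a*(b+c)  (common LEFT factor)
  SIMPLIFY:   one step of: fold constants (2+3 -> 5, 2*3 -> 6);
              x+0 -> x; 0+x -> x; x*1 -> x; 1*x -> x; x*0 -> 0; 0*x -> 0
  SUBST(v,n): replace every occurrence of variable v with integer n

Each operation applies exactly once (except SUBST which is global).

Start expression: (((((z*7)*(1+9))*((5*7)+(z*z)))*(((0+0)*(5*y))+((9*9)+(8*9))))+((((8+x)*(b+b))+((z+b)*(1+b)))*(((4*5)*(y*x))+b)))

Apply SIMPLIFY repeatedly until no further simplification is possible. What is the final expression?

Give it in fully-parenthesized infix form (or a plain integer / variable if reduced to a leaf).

Answer: (((((z*7)*10)*(35+(z*z)))*153)+((((8+x)*(b+b))+((z+b)*(1+b)))*((20*(y*x))+b)))

Derivation:
Start: (((((z*7)*(1+9))*((5*7)+(z*z)))*(((0+0)*(5*y))+((9*9)+(8*9))))+((((8+x)*(b+b))+((z+b)*(1+b)))*(((4*5)*(y*x))+b)))
Step 1: at LLLR: (1+9) -> 10; overall: (((((z*7)*(1+9))*((5*7)+(z*z)))*(((0+0)*(5*y))+((9*9)+(8*9))))+((((8+x)*(b+b))+((z+b)*(1+b)))*(((4*5)*(y*x))+b))) -> (((((z*7)*10)*((5*7)+(z*z)))*(((0+0)*(5*y))+((9*9)+(8*9))))+((((8+x)*(b+b))+((z+b)*(1+b)))*(((4*5)*(y*x))+b)))
Step 2: at LLRL: (5*7) -> 35; overall: (((((z*7)*10)*((5*7)+(z*z)))*(((0+0)*(5*y))+((9*9)+(8*9))))+((((8+x)*(b+b))+((z+b)*(1+b)))*(((4*5)*(y*x))+b))) -> (((((z*7)*10)*(35+(z*z)))*(((0+0)*(5*y))+((9*9)+(8*9))))+((((8+x)*(b+b))+((z+b)*(1+b)))*(((4*5)*(y*x))+b)))
Step 3: at LRLL: (0+0) -> 0; overall: (((((z*7)*10)*(35+(z*z)))*(((0+0)*(5*y))+((9*9)+(8*9))))+((((8+x)*(b+b))+((z+b)*(1+b)))*(((4*5)*(y*x))+b))) -> (((((z*7)*10)*(35+(z*z)))*((0*(5*y))+((9*9)+(8*9))))+((((8+x)*(b+b))+((z+b)*(1+b)))*(((4*5)*(y*x))+b)))
Step 4: at LRL: (0*(5*y)) -> 0; overall: (((((z*7)*10)*(35+(z*z)))*((0*(5*y))+((9*9)+(8*9))))+((((8+x)*(b+b))+((z+b)*(1+b)))*(((4*5)*(y*x))+b))) -> (((((z*7)*10)*(35+(z*z)))*(0+((9*9)+(8*9))))+((((8+x)*(b+b))+((z+b)*(1+b)))*(((4*5)*(y*x))+b)))
Step 5: at LR: (0+((9*9)+(8*9))) -> ((9*9)+(8*9)); overall: (((((z*7)*10)*(35+(z*z)))*(0+((9*9)+(8*9))))+((((8+x)*(b+b))+((z+b)*(1+b)))*(((4*5)*(y*x))+b))) -> (((((z*7)*10)*(35+(z*z)))*((9*9)+(8*9)))+((((8+x)*(b+b))+((z+b)*(1+b)))*(((4*5)*(y*x))+b)))
Step 6: at LRL: (9*9) -> 81; overall: (((((z*7)*10)*(35+(z*z)))*((9*9)+(8*9)))+((((8+x)*(b+b))+((z+b)*(1+b)))*(((4*5)*(y*x))+b))) -> (((((z*7)*10)*(35+(z*z)))*(81+(8*9)))+((((8+x)*(b+b))+((z+b)*(1+b)))*(((4*5)*(y*x))+b)))
Step 7: at LRR: (8*9) -> 72; overall: (((((z*7)*10)*(35+(z*z)))*(81+(8*9)))+((((8+x)*(b+b))+((z+b)*(1+b)))*(((4*5)*(y*x))+b))) -> (((((z*7)*10)*(35+(z*z)))*(81+72))+((((8+x)*(b+b))+((z+b)*(1+b)))*(((4*5)*(y*x))+b)))
Step 8: at LR: (81+72) -> 153; overall: (((((z*7)*10)*(35+(z*z)))*(81+72))+((((8+x)*(b+b))+((z+b)*(1+b)))*(((4*5)*(y*x))+b))) -> (((((z*7)*10)*(35+(z*z)))*153)+((((8+x)*(b+b))+((z+b)*(1+b)))*(((4*5)*(y*x))+b)))
Step 9: at RRLL: (4*5) -> 20; overall: (((((z*7)*10)*(35+(z*z)))*153)+((((8+x)*(b+b))+((z+b)*(1+b)))*(((4*5)*(y*x))+b))) -> (((((z*7)*10)*(35+(z*z)))*153)+((((8+x)*(b+b))+((z+b)*(1+b)))*((20*(y*x))+b)))
Fixed point: (((((z*7)*10)*(35+(z*z)))*153)+((((8+x)*(b+b))+((z+b)*(1+b)))*((20*(y*x))+b)))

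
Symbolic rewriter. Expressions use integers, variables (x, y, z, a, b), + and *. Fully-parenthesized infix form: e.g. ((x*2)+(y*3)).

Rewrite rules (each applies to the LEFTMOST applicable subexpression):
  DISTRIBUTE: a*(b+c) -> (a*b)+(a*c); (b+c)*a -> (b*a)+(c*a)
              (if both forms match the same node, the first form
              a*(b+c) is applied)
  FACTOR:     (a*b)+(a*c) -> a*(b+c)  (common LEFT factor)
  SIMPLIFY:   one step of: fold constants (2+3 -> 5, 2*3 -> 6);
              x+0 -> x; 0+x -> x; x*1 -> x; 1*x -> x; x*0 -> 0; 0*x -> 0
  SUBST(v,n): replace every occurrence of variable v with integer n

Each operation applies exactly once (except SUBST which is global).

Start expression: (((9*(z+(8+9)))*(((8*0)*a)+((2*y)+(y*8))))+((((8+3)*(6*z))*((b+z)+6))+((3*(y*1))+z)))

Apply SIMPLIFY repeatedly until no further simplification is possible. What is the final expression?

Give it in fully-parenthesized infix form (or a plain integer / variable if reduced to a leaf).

Start: (((9*(z+(8+9)))*(((8*0)*a)+((2*y)+(y*8))))+((((8+3)*(6*z))*((b+z)+6))+((3*(y*1))+z)))
Step 1: at LLRR: (8+9) -> 17; overall: (((9*(z+(8+9)))*(((8*0)*a)+((2*y)+(y*8))))+((((8+3)*(6*z))*((b+z)+6))+((3*(y*1))+z))) -> (((9*(z+17))*(((8*0)*a)+((2*y)+(y*8))))+((((8+3)*(6*z))*((b+z)+6))+((3*(y*1))+z)))
Step 2: at LRLL: (8*0) -> 0; overall: (((9*(z+17))*(((8*0)*a)+((2*y)+(y*8))))+((((8+3)*(6*z))*((b+z)+6))+((3*(y*1))+z))) -> (((9*(z+17))*((0*a)+((2*y)+(y*8))))+((((8+3)*(6*z))*((b+z)+6))+((3*(y*1))+z)))
Step 3: at LRL: (0*a) -> 0; overall: (((9*(z+17))*((0*a)+((2*y)+(y*8))))+((((8+3)*(6*z))*((b+z)+6))+((3*(y*1))+z))) -> (((9*(z+17))*(0+((2*y)+(y*8))))+((((8+3)*(6*z))*((b+z)+6))+((3*(y*1))+z)))
Step 4: at LR: (0+((2*y)+(y*8))) -> ((2*y)+(y*8)); overall: (((9*(z+17))*(0+((2*y)+(y*8))))+((((8+3)*(6*z))*((b+z)+6))+((3*(y*1))+z))) -> (((9*(z+17))*((2*y)+(y*8)))+((((8+3)*(6*z))*((b+z)+6))+((3*(y*1))+z)))
Step 5: at RLLL: (8+3) -> 11; overall: (((9*(z+17))*((2*y)+(y*8)))+((((8+3)*(6*z))*((b+z)+6))+((3*(y*1))+z))) -> (((9*(z+17))*((2*y)+(y*8)))+(((11*(6*z))*((b+z)+6))+((3*(y*1))+z)))
Step 6: at RRLR: (y*1) -> y; overall: (((9*(z+17))*((2*y)+(y*8)))+(((11*(6*z))*((b+z)+6))+((3*(y*1))+z))) -> (((9*(z+17))*((2*y)+(y*8)))+(((11*(6*z))*((b+z)+6))+((3*y)+z)))
Fixed point: (((9*(z+17))*((2*y)+(y*8)))+(((11*(6*z))*((b+z)+6))+((3*y)+z)))

Answer: (((9*(z+17))*((2*y)+(y*8)))+(((11*(6*z))*((b+z)+6))+((3*y)+z)))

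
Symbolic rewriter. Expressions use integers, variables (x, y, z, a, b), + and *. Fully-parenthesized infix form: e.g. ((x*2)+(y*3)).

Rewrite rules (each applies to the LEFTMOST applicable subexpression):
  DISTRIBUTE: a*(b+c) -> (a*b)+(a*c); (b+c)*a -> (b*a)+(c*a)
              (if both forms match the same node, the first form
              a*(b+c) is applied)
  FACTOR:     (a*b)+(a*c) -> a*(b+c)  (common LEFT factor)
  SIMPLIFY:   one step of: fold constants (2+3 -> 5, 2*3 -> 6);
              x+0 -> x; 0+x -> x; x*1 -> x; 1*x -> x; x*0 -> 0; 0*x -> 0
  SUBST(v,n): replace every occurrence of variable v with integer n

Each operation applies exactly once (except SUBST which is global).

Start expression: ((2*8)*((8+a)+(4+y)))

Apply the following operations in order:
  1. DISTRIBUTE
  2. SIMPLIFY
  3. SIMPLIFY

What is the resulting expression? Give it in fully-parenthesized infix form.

Start: ((2*8)*((8+a)+(4+y)))
Apply DISTRIBUTE at root (target: ((2*8)*((8+a)+(4+y)))): ((2*8)*((8+a)+(4+y))) -> (((2*8)*(8+a))+((2*8)*(4+y)))
Apply SIMPLIFY at LL (target: (2*8)): (((2*8)*(8+a))+((2*8)*(4+y))) -> ((16*(8+a))+((2*8)*(4+y)))
Apply SIMPLIFY at RL (target: (2*8)): ((16*(8+a))+((2*8)*(4+y))) -> ((16*(8+a))+(16*(4+y)))

Answer: ((16*(8+a))+(16*(4+y)))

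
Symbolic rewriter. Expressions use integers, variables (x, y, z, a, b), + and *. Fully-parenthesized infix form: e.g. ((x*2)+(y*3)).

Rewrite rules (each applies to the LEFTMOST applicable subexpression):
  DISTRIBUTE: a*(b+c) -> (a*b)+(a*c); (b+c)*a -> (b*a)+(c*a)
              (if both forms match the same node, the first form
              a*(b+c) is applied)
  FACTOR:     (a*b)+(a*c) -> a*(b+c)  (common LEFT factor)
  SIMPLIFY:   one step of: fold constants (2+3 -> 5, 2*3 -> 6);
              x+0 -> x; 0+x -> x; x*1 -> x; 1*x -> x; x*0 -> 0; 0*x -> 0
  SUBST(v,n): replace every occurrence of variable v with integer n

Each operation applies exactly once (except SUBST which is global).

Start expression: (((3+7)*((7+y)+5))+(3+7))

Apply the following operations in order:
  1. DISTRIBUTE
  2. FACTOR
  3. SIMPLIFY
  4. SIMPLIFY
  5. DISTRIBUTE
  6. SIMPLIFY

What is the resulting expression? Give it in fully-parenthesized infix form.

Answer: (((10*(7+y))+50)+10)

Derivation:
Start: (((3+7)*((7+y)+5))+(3+7))
Apply DISTRIBUTE at L (target: ((3+7)*((7+y)+5))): (((3+7)*((7+y)+5))+(3+7)) -> ((((3+7)*(7+y))+((3+7)*5))+(3+7))
Apply FACTOR at L (target: (((3+7)*(7+y))+((3+7)*5))): ((((3+7)*(7+y))+((3+7)*5))+(3+7)) -> (((3+7)*((7+y)+5))+(3+7))
Apply SIMPLIFY at LL (target: (3+7)): (((3+7)*((7+y)+5))+(3+7)) -> ((10*((7+y)+5))+(3+7))
Apply SIMPLIFY at R (target: (3+7)): ((10*((7+y)+5))+(3+7)) -> ((10*((7+y)+5))+10)
Apply DISTRIBUTE at L (target: (10*((7+y)+5))): ((10*((7+y)+5))+10) -> (((10*(7+y))+(10*5))+10)
Apply SIMPLIFY at LR (target: (10*5)): (((10*(7+y))+(10*5))+10) -> (((10*(7+y))+50)+10)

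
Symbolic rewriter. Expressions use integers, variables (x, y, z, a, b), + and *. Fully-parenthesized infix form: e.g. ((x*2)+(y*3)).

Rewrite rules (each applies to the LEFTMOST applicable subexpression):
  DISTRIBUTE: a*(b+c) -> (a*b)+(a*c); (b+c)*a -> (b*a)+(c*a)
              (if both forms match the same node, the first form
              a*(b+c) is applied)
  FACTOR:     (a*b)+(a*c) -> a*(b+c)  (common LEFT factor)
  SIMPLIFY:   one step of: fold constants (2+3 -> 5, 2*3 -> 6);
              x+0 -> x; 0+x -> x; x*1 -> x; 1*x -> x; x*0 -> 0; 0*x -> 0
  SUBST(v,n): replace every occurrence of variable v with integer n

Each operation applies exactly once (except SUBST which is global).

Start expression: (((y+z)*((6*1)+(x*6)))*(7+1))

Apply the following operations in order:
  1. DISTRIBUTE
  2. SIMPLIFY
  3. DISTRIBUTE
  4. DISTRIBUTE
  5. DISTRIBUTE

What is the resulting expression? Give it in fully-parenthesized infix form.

Answer: (((((y*6)+(z*6))*7)+(((y+z)*(x*6))*7))+(((y+z)*((6*1)+(x*6)))*1))

Derivation:
Start: (((y+z)*((6*1)+(x*6)))*(7+1))
Apply DISTRIBUTE at root (target: (((y+z)*((6*1)+(x*6)))*(7+1))): (((y+z)*((6*1)+(x*6)))*(7+1)) -> ((((y+z)*((6*1)+(x*6)))*7)+(((y+z)*((6*1)+(x*6)))*1))
Apply SIMPLIFY at LLRL (target: (6*1)): ((((y+z)*((6*1)+(x*6)))*7)+(((y+z)*((6*1)+(x*6)))*1)) -> ((((y+z)*(6+(x*6)))*7)+(((y+z)*((6*1)+(x*6)))*1))
Apply DISTRIBUTE at LL (target: ((y+z)*(6+(x*6)))): ((((y+z)*(6+(x*6)))*7)+(((y+z)*((6*1)+(x*6)))*1)) -> (((((y+z)*6)+((y+z)*(x*6)))*7)+(((y+z)*((6*1)+(x*6)))*1))
Apply DISTRIBUTE at L (target: ((((y+z)*6)+((y+z)*(x*6)))*7)): (((((y+z)*6)+((y+z)*(x*6)))*7)+(((y+z)*((6*1)+(x*6)))*1)) -> (((((y+z)*6)*7)+(((y+z)*(x*6))*7))+(((y+z)*((6*1)+(x*6)))*1))
Apply DISTRIBUTE at LLL (target: ((y+z)*6)): (((((y+z)*6)*7)+(((y+z)*(x*6))*7))+(((y+z)*((6*1)+(x*6)))*1)) -> (((((y*6)+(z*6))*7)+(((y+z)*(x*6))*7))+(((y+z)*((6*1)+(x*6)))*1))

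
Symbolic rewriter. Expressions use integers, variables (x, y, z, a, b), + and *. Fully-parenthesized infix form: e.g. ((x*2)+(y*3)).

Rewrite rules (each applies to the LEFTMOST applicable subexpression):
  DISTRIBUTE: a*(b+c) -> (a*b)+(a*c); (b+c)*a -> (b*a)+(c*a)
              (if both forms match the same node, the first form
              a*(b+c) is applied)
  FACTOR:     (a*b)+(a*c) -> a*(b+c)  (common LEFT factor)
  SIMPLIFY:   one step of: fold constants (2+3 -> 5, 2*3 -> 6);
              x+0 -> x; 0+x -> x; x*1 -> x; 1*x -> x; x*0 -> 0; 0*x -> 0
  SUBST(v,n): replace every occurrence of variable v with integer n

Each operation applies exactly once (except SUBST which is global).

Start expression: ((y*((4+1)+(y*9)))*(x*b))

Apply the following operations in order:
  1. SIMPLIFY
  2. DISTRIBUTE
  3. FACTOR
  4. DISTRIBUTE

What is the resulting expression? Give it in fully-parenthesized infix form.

Start: ((y*((4+1)+(y*9)))*(x*b))
Apply SIMPLIFY at LRL (target: (4+1)): ((y*((4+1)+(y*9)))*(x*b)) -> ((y*(5+(y*9)))*(x*b))
Apply DISTRIBUTE at L (target: (y*(5+(y*9)))): ((y*(5+(y*9)))*(x*b)) -> (((y*5)+(y*(y*9)))*(x*b))
Apply FACTOR at L (target: ((y*5)+(y*(y*9)))): (((y*5)+(y*(y*9)))*(x*b)) -> ((y*(5+(y*9)))*(x*b))
Apply DISTRIBUTE at L (target: (y*(5+(y*9)))): ((y*(5+(y*9)))*(x*b)) -> (((y*5)+(y*(y*9)))*(x*b))

Answer: (((y*5)+(y*(y*9)))*(x*b))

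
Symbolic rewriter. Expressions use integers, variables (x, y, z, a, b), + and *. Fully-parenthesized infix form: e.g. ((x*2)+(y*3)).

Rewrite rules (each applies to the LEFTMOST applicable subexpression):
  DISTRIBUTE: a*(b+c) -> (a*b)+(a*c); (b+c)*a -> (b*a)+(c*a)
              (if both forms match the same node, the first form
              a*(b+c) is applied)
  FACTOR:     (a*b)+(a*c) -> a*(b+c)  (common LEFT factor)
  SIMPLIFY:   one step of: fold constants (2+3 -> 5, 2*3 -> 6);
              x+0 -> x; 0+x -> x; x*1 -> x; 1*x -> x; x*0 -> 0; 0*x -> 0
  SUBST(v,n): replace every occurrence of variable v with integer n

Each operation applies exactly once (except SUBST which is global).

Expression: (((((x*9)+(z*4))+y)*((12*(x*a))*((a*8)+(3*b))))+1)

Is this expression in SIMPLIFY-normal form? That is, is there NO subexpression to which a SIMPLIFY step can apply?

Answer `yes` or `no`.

Expression: (((((x*9)+(z*4))+y)*((12*(x*a))*((a*8)+(3*b))))+1)
Scanning for simplifiable subexpressions (pre-order)...
  at root: (((((x*9)+(z*4))+y)*((12*(x*a))*((a*8)+(3*b))))+1) (not simplifiable)
  at L: ((((x*9)+(z*4))+y)*((12*(x*a))*((a*8)+(3*b)))) (not simplifiable)
  at LL: (((x*9)+(z*4))+y) (not simplifiable)
  at LLL: ((x*9)+(z*4)) (not simplifiable)
  at LLLL: (x*9) (not simplifiable)
  at LLLR: (z*4) (not simplifiable)
  at LR: ((12*(x*a))*((a*8)+(3*b))) (not simplifiable)
  at LRL: (12*(x*a)) (not simplifiable)
  at LRLR: (x*a) (not simplifiable)
  at LRR: ((a*8)+(3*b)) (not simplifiable)
  at LRRL: (a*8) (not simplifiable)
  at LRRR: (3*b) (not simplifiable)
Result: no simplifiable subexpression found -> normal form.

Answer: yes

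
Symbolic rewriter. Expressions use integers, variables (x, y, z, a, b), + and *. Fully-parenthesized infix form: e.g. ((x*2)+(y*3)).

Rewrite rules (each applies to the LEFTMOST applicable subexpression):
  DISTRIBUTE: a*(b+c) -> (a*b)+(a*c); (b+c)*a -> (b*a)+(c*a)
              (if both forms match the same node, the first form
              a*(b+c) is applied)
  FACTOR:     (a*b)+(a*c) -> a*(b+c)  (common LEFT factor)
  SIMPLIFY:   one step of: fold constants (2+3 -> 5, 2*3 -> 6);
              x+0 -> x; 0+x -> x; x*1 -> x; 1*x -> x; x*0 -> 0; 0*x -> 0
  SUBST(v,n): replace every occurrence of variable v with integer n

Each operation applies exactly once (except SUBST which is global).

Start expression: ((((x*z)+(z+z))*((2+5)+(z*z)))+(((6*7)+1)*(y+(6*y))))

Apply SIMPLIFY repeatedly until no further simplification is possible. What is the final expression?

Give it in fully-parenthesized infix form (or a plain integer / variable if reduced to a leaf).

Start: ((((x*z)+(z+z))*((2+5)+(z*z)))+(((6*7)+1)*(y+(6*y))))
Step 1: at LRL: (2+5) -> 7; overall: ((((x*z)+(z+z))*((2+5)+(z*z)))+(((6*7)+1)*(y+(6*y)))) -> ((((x*z)+(z+z))*(7+(z*z)))+(((6*7)+1)*(y+(6*y))))
Step 2: at RLL: (6*7) -> 42; overall: ((((x*z)+(z+z))*(7+(z*z)))+(((6*7)+1)*(y+(6*y)))) -> ((((x*z)+(z+z))*(7+(z*z)))+((42+1)*(y+(6*y))))
Step 3: at RL: (42+1) -> 43; overall: ((((x*z)+(z+z))*(7+(z*z)))+((42+1)*(y+(6*y)))) -> ((((x*z)+(z+z))*(7+(z*z)))+(43*(y+(6*y))))
Fixed point: ((((x*z)+(z+z))*(7+(z*z)))+(43*(y+(6*y))))

Answer: ((((x*z)+(z+z))*(7+(z*z)))+(43*(y+(6*y))))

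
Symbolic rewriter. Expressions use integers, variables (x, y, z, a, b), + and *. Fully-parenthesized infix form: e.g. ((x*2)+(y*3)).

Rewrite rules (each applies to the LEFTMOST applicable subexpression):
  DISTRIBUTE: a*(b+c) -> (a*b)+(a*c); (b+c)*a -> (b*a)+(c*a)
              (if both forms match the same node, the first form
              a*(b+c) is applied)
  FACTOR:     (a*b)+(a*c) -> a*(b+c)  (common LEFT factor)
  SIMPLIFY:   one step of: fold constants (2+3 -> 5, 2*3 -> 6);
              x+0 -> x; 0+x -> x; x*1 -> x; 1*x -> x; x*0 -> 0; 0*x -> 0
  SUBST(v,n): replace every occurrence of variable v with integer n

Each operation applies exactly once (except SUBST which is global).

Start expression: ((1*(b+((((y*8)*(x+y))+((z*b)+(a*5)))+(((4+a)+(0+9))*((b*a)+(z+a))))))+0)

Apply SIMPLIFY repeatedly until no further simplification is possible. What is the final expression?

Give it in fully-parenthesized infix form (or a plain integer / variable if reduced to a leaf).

Start: ((1*(b+((((y*8)*(x+y))+((z*b)+(a*5)))+(((4+a)+(0+9))*((b*a)+(z+a))))))+0)
Step 1: at root: ((1*(b+((((y*8)*(x+y))+((z*b)+(a*5)))+(((4+a)+(0+9))*((b*a)+(z+a))))))+0) -> (1*(b+((((y*8)*(x+y))+((z*b)+(a*5)))+(((4+a)+(0+9))*((b*a)+(z+a)))))); overall: ((1*(b+((((y*8)*(x+y))+((z*b)+(a*5)))+(((4+a)+(0+9))*((b*a)+(z+a))))))+0) -> (1*(b+((((y*8)*(x+y))+((z*b)+(a*5)))+(((4+a)+(0+9))*((b*a)+(z+a))))))
Step 2: at root: (1*(b+((((y*8)*(x+y))+((z*b)+(a*5)))+(((4+a)+(0+9))*((b*a)+(z+a)))))) -> (b+((((y*8)*(x+y))+((z*b)+(a*5)))+(((4+a)+(0+9))*((b*a)+(z+a))))); overall: (1*(b+((((y*8)*(x+y))+((z*b)+(a*5)))+(((4+a)+(0+9))*((b*a)+(z+a)))))) -> (b+((((y*8)*(x+y))+((z*b)+(a*5)))+(((4+a)+(0+9))*((b*a)+(z+a)))))
Step 3: at RRLR: (0+9) -> 9; overall: (b+((((y*8)*(x+y))+((z*b)+(a*5)))+(((4+a)+(0+9))*((b*a)+(z+a))))) -> (b+((((y*8)*(x+y))+((z*b)+(a*5)))+(((4+a)+9)*((b*a)+(z+a)))))
Fixed point: (b+((((y*8)*(x+y))+((z*b)+(a*5)))+(((4+a)+9)*((b*a)+(z+a)))))

Answer: (b+((((y*8)*(x+y))+((z*b)+(a*5)))+(((4+a)+9)*((b*a)+(z+a)))))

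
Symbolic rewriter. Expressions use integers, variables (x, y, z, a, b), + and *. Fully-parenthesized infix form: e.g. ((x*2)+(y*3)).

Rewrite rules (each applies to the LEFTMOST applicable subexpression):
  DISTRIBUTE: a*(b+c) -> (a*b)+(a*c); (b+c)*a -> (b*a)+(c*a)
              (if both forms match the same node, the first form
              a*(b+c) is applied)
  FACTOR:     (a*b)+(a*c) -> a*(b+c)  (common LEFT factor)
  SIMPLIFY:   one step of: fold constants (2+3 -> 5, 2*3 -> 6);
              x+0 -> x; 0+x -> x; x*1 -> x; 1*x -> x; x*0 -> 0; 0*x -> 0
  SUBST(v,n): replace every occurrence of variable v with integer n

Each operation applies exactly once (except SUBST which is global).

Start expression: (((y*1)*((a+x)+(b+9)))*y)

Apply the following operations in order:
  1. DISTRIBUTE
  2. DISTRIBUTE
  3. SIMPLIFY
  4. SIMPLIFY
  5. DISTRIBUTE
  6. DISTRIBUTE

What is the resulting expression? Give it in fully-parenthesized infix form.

Answer: ((((y*a)*y)+((y*x)*y))+((y*(b+9))*y))

Derivation:
Start: (((y*1)*((a+x)+(b+9)))*y)
Apply DISTRIBUTE at L (target: ((y*1)*((a+x)+(b+9)))): (((y*1)*((a+x)+(b+9)))*y) -> ((((y*1)*(a+x))+((y*1)*(b+9)))*y)
Apply DISTRIBUTE at root (target: ((((y*1)*(a+x))+((y*1)*(b+9)))*y)): ((((y*1)*(a+x))+((y*1)*(b+9)))*y) -> ((((y*1)*(a+x))*y)+(((y*1)*(b+9))*y))
Apply SIMPLIFY at LLL (target: (y*1)): ((((y*1)*(a+x))*y)+(((y*1)*(b+9))*y)) -> (((y*(a+x))*y)+(((y*1)*(b+9))*y))
Apply SIMPLIFY at RLL (target: (y*1)): (((y*(a+x))*y)+(((y*1)*(b+9))*y)) -> (((y*(a+x))*y)+((y*(b+9))*y))
Apply DISTRIBUTE at LL (target: (y*(a+x))): (((y*(a+x))*y)+((y*(b+9))*y)) -> ((((y*a)+(y*x))*y)+((y*(b+9))*y))
Apply DISTRIBUTE at L (target: (((y*a)+(y*x))*y)): ((((y*a)+(y*x))*y)+((y*(b+9))*y)) -> ((((y*a)*y)+((y*x)*y))+((y*(b+9))*y))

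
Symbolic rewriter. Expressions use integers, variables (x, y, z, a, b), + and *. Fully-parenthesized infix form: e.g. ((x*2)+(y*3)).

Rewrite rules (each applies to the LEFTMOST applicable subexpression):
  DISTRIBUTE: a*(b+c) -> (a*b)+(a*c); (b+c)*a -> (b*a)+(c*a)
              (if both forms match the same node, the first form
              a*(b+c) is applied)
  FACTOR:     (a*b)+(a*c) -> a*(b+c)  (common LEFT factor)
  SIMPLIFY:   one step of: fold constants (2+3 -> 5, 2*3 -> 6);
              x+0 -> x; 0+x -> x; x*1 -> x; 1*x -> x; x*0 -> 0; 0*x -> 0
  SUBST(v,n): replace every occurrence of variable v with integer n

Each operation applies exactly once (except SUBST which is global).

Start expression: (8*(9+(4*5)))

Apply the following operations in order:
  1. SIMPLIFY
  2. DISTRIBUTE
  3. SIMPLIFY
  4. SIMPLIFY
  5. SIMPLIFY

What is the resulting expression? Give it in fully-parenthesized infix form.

Start: (8*(9+(4*5)))
Apply SIMPLIFY at RR (target: (4*5)): (8*(9+(4*5))) -> (8*(9+20))
Apply DISTRIBUTE at root (target: (8*(9+20))): (8*(9+20)) -> ((8*9)+(8*20))
Apply SIMPLIFY at L (target: (8*9)): ((8*9)+(8*20)) -> (72+(8*20))
Apply SIMPLIFY at R (target: (8*20)): (72+(8*20)) -> (72+160)
Apply SIMPLIFY at root (target: (72+160)): (72+160) -> 232

Answer: 232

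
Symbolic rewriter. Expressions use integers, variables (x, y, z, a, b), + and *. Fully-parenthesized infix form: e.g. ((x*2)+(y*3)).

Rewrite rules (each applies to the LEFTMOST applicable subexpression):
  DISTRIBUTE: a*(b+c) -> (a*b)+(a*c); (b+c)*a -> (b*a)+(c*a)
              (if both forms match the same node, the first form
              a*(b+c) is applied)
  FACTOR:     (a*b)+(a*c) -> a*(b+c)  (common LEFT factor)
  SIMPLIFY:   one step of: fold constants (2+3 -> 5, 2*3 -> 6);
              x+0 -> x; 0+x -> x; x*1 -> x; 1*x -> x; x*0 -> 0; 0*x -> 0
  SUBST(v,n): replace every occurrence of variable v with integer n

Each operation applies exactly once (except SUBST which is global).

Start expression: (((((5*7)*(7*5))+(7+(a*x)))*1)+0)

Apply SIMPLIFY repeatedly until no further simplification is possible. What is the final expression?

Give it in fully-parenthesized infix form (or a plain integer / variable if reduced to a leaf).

Answer: (1225+(7+(a*x)))

Derivation:
Start: (((((5*7)*(7*5))+(7+(a*x)))*1)+0)
Step 1: at root: (((((5*7)*(7*5))+(7+(a*x)))*1)+0) -> ((((5*7)*(7*5))+(7+(a*x)))*1); overall: (((((5*7)*(7*5))+(7+(a*x)))*1)+0) -> ((((5*7)*(7*5))+(7+(a*x)))*1)
Step 2: at root: ((((5*7)*(7*5))+(7+(a*x)))*1) -> (((5*7)*(7*5))+(7+(a*x))); overall: ((((5*7)*(7*5))+(7+(a*x)))*1) -> (((5*7)*(7*5))+(7+(a*x)))
Step 3: at LL: (5*7) -> 35; overall: (((5*7)*(7*5))+(7+(a*x))) -> ((35*(7*5))+(7+(a*x)))
Step 4: at LR: (7*5) -> 35; overall: ((35*(7*5))+(7+(a*x))) -> ((35*35)+(7+(a*x)))
Step 5: at L: (35*35) -> 1225; overall: ((35*35)+(7+(a*x))) -> (1225+(7+(a*x)))
Fixed point: (1225+(7+(a*x)))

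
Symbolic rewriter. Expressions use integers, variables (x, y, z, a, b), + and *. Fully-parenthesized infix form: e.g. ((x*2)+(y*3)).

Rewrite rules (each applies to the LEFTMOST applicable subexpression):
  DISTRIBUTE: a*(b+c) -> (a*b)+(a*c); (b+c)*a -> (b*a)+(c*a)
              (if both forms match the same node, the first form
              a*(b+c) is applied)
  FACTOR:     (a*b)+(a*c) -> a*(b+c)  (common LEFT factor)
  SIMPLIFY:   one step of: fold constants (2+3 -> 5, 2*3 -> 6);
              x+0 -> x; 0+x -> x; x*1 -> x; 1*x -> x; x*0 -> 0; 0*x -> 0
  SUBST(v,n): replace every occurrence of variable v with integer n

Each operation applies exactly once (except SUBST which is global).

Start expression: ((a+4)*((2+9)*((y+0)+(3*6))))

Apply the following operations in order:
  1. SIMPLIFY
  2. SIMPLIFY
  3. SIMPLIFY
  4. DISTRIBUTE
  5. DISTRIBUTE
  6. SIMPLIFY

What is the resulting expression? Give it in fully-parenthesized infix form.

Start: ((a+4)*((2+9)*((y+0)+(3*6))))
Apply SIMPLIFY at RL (target: (2+9)): ((a+4)*((2+9)*((y+0)+(3*6)))) -> ((a+4)*(11*((y+0)+(3*6))))
Apply SIMPLIFY at RRL (target: (y+0)): ((a+4)*(11*((y+0)+(3*6)))) -> ((a+4)*(11*(y+(3*6))))
Apply SIMPLIFY at RRR (target: (3*6)): ((a+4)*(11*(y+(3*6)))) -> ((a+4)*(11*(y+18)))
Apply DISTRIBUTE at root (target: ((a+4)*(11*(y+18)))): ((a+4)*(11*(y+18))) -> ((a*(11*(y+18)))+(4*(11*(y+18))))
Apply DISTRIBUTE at LR (target: (11*(y+18))): ((a*(11*(y+18)))+(4*(11*(y+18)))) -> ((a*((11*y)+(11*18)))+(4*(11*(y+18))))
Apply SIMPLIFY at LRR (target: (11*18)): ((a*((11*y)+(11*18)))+(4*(11*(y+18)))) -> ((a*((11*y)+198))+(4*(11*(y+18))))

Answer: ((a*((11*y)+198))+(4*(11*(y+18))))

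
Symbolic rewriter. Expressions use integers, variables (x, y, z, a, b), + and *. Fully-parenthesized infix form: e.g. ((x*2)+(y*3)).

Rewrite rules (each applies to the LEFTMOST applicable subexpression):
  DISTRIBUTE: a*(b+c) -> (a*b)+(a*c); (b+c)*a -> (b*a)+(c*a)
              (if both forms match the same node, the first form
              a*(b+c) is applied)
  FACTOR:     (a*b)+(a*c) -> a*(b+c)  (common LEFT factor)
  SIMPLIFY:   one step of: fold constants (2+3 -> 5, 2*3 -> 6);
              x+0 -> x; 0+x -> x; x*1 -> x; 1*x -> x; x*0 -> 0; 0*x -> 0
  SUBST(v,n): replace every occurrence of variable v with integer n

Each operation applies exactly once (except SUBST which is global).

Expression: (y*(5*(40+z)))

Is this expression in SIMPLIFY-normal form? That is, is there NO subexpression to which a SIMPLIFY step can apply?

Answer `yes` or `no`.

Answer: yes

Derivation:
Expression: (y*(5*(40+z)))
Scanning for simplifiable subexpressions (pre-order)...
  at root: (y*(5*(40+z))) (not simplifiable)
  at R: (5*(40+z)) (not simplifiable)
  at RR: (40+z) (not simplifiable)
Result: no simplifiable subexpression found -> normal form.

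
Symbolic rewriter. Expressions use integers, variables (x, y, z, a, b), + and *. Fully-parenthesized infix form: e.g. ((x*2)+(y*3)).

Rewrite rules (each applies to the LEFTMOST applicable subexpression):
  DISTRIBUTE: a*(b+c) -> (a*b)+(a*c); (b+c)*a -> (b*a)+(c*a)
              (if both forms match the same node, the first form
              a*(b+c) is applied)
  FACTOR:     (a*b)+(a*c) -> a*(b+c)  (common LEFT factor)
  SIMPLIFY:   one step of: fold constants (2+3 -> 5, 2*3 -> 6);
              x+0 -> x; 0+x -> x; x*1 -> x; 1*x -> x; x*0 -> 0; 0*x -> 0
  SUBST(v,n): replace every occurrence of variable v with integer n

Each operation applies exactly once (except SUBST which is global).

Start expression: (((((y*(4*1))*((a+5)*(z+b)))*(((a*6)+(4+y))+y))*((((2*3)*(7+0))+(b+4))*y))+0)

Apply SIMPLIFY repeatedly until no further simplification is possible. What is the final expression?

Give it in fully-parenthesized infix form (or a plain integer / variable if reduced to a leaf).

Answer: ((((y*4)*((a+5)*(z+b)))*(((a*6)+(4+y))+y))*((42+(b+4))*y))

Derivation:
Start: (((((y*(4*1))*((a+5)*(z+b)))*(((a*6)+(4+y))+y))*((((2*3)*(7+0))+(b+4))*y))+0)
Step 1: at root: (((((y*(4*1))*((a+5)*(z+b)))*(((a*6)+(4+y))+y))*((((2*3)*(7+0))+(b+4))*y))+0) -> ((((y*(4*1))*((a+5)*(z+b)))*(((a*6)+(4+y))+y))*((((2*3)*(7+0))+(b+4))*y)); overall: (((((y*(4*1))*((a+5)*(z+b)))*(((a*6)+(4+y))+y))*((((2*3)*(7+0))+(b+4))*y))+0) -> ((((y*(4*1))*((a+5)*(z+b)))*(((a*6)+(4+y))+y))*((((2*3)*(7+0))+(b+4))*y))
Step 2: at LLLR: (4*1) -> 4; overall: ((((y*(4*1))*((a+5)*(z+b)))*(((a*6)+(4+y))+y))*((((2*3)*(7+0))+(b+4))*y)) -> ((((y*4)*((a+5)*(z+b)))*(((a*6)+(4+y))+y))*((((2*3)*(7+0))+(b+4))*y))
Step 3: at RLLL: (2*3) -> 6; overall: ((((y*4)*((a+5)*(z+b)))*(((a*6)+(4+y))+y))*((((2*3)*(7+0))+(b+4))*y)) -> ((((y*4)*((a+5)*(z+b)))*(((a*6)+(4+y))+y))*(((6*(7+0))+(b+4))*y))
Step 4: at RLLR: (7+0) -> 7; overall: ((((y*4)*((a+5)*(z+b)))*(((a*6)+(4+y))+y))*(((6*(7+0))+(b+4))*y)) -> ((((y*4)*((a+5)*(z+b)))*(((a*6)+(4+y))+y))*(((6*7)+(b+4))*y))
Step 5: at RLL: (6*7) -> 42; overall: ((((y*4)*((a+5)*(z+b)))*(((a*6)+(4+y))+y))*(((6*7)+(b+4))*y)) -> ((((y*4)*((a+5)*(z+b)))*(((a*6)+(4+y))+y))*((42+(b+4))*y))
Fixed point: ((((y*4)*((a+5)*(z+b)))*(((a*6)+(4+y))+y))*((42+(b+4))*y))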